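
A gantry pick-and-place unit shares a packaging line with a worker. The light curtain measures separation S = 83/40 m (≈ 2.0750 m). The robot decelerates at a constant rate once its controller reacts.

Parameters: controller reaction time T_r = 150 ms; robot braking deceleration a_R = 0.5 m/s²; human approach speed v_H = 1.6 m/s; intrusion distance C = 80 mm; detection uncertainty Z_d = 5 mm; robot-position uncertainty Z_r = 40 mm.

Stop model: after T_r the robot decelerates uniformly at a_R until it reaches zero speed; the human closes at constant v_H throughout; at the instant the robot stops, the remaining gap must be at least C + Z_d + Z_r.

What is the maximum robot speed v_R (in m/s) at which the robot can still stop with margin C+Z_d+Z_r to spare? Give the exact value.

collect terms ⇒ (1)·v_R² + (67/20)·v_R + (-171/100) = 0
  disc = (67/20)² − 4·(1)·(-171/100) = 289/16 ; √disc = 17/4
  v_R = (−(67/20) + 17/4) / (2·(1)) = 9/20 m/s
check:
T_s = v_R/a_R = (9/20)/(1/2) = 0.9000 s
robot in T_r: 0.4500·0.1500 = 0.0675 m
robot under decel: 0.4500²/(2·0.5000) = 0.2025 m
person approaches 1.6000·(0.1500+0.9000) = 1.6800 m
residual clearance needed = 0.0800+0.0050+0.0400 = 0.1250 m
sum ≈ 0.0675+0.2025+1.6800+0.1250 ≈ 2.0750 m = S ✓

v_R_max = 9/20 m/s = 0.4500 m/s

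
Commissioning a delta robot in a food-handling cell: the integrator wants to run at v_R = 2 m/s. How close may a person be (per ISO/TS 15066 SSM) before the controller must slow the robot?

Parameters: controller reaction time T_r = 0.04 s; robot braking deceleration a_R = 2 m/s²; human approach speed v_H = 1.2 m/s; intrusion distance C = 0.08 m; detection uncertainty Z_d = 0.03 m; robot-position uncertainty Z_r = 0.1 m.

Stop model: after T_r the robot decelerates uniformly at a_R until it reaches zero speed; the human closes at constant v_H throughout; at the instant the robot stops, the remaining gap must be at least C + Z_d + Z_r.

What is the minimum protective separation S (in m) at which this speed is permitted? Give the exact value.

stop time T_s = 2/2 = 1.0000 s
robot in T_r: 2.0000·0.0400 = 0.0800 m
robot under decel: 2.0000²/(2·2.0000) = 1.0000 m
person approaches 1.2000·(0.0400+1.0000) = 1.2480 m
margins: 0.0800+0.0300+0.1000 = 0.2100 m
S_min ≈ 0.0800+1.0000+1.2480+0.2100  ⇒  S_min = 1269/500 m

S_min = 1269/500 m = 2.5380 m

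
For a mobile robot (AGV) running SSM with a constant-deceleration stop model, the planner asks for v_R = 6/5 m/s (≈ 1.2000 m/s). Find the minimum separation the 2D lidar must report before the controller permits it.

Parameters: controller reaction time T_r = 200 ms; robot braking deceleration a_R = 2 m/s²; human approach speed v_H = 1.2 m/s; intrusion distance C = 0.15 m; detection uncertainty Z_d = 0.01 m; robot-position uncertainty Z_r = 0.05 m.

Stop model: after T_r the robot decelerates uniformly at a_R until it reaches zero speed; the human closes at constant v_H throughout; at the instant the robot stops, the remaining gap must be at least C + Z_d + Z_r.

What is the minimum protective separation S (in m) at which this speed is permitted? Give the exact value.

S_min = 177/100 m = 1.7700 m

braking lasts T_s = (6/5)/2 = 0.6000 s
reaction-phase robot travel = 1.2000·0.2000 = 0.2400 m
braking distance = 1.2000²/(2·2.0000) = 0.3600 m
human over T_r+T_s: 1.2000·(0.2000+0.6000) = 0.9600 m
margins: 0.1500+0.0100+0.0500 = 0.2100 m
S_min ≈ 0.2400+0.3600+0.9600+0.2100  ⇒  S_min = 177/100 m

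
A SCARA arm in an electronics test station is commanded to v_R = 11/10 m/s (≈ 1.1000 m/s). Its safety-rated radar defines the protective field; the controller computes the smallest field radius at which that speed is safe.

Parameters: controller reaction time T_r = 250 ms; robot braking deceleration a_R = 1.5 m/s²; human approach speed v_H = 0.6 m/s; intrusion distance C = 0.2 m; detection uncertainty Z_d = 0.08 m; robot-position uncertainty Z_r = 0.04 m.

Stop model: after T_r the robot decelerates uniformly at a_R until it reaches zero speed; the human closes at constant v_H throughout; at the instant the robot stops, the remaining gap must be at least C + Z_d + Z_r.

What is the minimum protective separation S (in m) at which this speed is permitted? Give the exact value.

stop time T_s = (11/10)/(3/2) = 0.7333 s
robot in T_r: 1.1000·0.2500 = 0.2750 m
braking distance = 1.1000²/(2·1.5000) = 0.4033 m
human closes 0.6000·0.9833 = 0.5900 m
C+Z_d+Z_r = 0.2000+0.0800+0.0400 = 0.3200 m
S_min ≈ 0.2750+0.4033+0.5900+0.3200  ⇒  S_min = 953/600 m

S_min = 953/600 m = 1.5883 m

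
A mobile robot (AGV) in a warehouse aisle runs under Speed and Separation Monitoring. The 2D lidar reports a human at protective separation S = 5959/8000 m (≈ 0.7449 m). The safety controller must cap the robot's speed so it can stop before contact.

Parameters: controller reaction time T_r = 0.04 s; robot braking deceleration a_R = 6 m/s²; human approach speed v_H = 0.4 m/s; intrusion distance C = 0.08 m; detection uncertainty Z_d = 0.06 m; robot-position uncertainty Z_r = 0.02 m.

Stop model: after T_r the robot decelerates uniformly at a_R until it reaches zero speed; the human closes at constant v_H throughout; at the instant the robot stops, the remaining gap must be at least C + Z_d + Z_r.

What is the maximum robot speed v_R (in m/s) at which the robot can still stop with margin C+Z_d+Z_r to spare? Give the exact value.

v_R_max = 41/20 m/s = 2.0500 m/s

at the boundary: (1/12)·v² + (8/75)·v + (-4551/8000) = 0
  disc = (8/75)² − 4·(1/12)·(-4551/8000) = 72361/360000 ; √disc = 269/600
  v_R = (−(8/75) + 269/600) / (2·(1/12)) = 41/20 m/s
check:
braking lasts T_s = (41/20)/6 = 0.3417 s
reaction-phase robot travel = 2.0500·0.0400 = 0.0820 m
robot under decel: 2.0500²/(2·6.0000) = 0.3502 m
human over T_r+T_s: 0.4000·(0.0400+0.3417) = 0.1527 m
C+Z_d+Z_r = 0.0800+0.0600+0.0200 = 0.1600 m
sum ≈ 0.0820+0.3502+0.1527+0.1600 ≈ 0.7449 m = S ✓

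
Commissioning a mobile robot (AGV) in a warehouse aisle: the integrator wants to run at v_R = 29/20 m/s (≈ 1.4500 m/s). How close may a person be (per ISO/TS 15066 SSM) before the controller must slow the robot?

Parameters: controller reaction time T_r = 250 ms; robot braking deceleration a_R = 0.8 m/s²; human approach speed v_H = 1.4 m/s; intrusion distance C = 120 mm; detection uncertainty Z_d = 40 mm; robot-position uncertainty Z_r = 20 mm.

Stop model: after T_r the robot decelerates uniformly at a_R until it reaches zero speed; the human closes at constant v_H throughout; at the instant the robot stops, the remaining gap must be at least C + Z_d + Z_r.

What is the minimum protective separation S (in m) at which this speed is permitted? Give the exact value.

S_min = 15181/3200 m = 4.7441 m

T_s = v_R/a_R = (29/20)/(4/5) = 1.8125 s
robot covers v_R·T_r = 1.4500·0.2500 = 0.3625 m before braking
robot covers 1.4500·1.8125 − ½·0.8000·1.8125² = 1.3141 m while stopping
human closes 1.4000·2.0625 = 2.8875 m
margins: 0.1200+0.0400+0.0200 = 0.1800 m
S_min ≈ 0.3625+1.3141+2.8875+0.1800  ⇒  S_min = 15181/3200 m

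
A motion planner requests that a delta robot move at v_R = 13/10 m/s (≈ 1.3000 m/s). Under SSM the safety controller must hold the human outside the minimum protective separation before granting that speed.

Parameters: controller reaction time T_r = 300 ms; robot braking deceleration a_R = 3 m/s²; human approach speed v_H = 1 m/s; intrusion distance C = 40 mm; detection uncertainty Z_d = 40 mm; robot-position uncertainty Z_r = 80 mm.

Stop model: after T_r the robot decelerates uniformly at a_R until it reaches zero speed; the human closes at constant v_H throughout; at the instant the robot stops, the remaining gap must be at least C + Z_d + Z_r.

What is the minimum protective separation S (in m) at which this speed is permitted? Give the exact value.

braking lasts T_s = (13/10)/3 = 0.4333 s
reaction-phase robot travel = 1.3000·0.3000 = 0.3900 m
robot covers 1.3000·0.4333 − ½·3.0000·0.4333² = 0.2817 m while stopping
human over T_r+T_s: 1.0000·(0.3000+0.4333) = 0.7333 m
C+Z_d+Z_r = 0.0400+0.0400+0.0800 = 0.1600 m
S_min ≈ 0.3900+0.2817+0.7333+0.1600  ⇒  S_min = 313/200 m

S_min = 313/200 m = 1.5650 m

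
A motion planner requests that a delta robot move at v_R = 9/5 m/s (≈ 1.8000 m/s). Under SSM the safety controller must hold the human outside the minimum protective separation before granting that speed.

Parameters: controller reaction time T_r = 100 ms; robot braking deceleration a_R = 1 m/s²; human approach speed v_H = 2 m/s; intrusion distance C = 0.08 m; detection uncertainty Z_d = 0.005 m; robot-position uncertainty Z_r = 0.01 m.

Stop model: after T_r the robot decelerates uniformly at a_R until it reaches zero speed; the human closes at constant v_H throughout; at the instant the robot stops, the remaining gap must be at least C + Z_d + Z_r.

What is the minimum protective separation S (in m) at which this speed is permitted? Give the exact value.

S_min = 1139/200 m = 5.6950 m

stop time T_s = (9/5)/1 = 1.8000 s
robot in T_r: 1.8000·0.1000 = 0.1800 m
braking distance = 1.8000²/(2·1.0000) = 1.6200 m
human over T_r+T_s: 2.0000·(0.1000+1.8000) = 3.8000 m
residual clearance needed = 0.0800+0.0050+0.0100 = 0.0950 m
S_min ≈ 0.1800+1.6200+3.8000+0.0950  ⇒  S_min = 1139/200 m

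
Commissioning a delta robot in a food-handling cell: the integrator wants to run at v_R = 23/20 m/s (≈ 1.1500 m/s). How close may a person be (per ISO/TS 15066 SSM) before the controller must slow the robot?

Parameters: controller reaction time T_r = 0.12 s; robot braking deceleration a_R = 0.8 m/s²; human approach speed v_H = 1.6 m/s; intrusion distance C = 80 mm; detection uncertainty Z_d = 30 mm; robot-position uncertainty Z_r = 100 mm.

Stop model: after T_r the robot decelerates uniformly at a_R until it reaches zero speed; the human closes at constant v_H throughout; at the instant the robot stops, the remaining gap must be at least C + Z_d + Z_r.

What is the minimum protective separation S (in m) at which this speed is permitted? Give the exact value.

S_min = 11733/3200 m = 3.6666 m

T_s = v_R/a_R = (23/20)/(4/5) = 1.4375 s
reaction-phase robot travel = 1.1500·0.1200 = 0.1380 m
robot under decel: 1.1500²/(2·0.8000) = 0.8266 m
human closes 1.6000·1.5575 = 2.4920 m
C+Z_d+Z_r = 0.0800+0.0300+0.1000 = 0.2100 m
S_min ≈ 0.1380+0.8266+2.4920+0.2100  ⇒  S_min = 11733/3200 m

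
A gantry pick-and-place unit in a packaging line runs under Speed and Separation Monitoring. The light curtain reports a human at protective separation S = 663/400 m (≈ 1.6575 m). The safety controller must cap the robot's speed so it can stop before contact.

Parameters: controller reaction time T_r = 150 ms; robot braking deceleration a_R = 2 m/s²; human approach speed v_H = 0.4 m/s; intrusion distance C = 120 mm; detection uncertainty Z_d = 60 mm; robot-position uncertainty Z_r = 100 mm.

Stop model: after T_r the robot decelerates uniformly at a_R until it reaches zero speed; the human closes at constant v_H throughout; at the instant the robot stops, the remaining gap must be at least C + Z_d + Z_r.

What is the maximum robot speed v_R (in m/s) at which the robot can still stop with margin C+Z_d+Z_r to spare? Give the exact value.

quadratic (1/4)·v² + (7/20)·v + (-527/400) = 0
  disc = (7/20)² − 4·(1/4)·(-527/400) = 36/25 ; √disc = 6/5
  v_R = (−(7/20) + 6/5) / (2·(1/4)) = 17/10 m/s
check:
T_s = v_R/a_R = (17/10)/2 = 0.8500 s
robot covers v_R·T_r = 1.7000·0.1500 = 0.2550 m before braking
robot covers 1.7000·0.8500 − ½·2.0000·0.8500² = 0.7225 m while stopping
human over T_r+T_s: 0.4000·(0.1500+0.8500) = 0.4000 m
margins: 0.1200+0.0600+0.1000 = 0.2800 m
sum ≈ 0.2550+0.7225+0.4000+0.2800 ≈ 1.6575 m = S ✓

v_R_max = 17/10 m/s = 1.7000 m/s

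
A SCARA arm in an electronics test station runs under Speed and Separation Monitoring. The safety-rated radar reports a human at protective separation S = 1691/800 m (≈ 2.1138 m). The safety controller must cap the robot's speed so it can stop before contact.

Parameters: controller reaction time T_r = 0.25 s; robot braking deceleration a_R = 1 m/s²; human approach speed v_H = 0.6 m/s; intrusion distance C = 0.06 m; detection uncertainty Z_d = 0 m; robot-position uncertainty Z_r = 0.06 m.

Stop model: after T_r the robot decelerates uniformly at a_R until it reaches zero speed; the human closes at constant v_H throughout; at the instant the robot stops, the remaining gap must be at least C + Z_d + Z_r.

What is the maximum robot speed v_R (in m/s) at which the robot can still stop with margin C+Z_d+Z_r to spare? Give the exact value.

quadratic (1/2)·v² + (17/20)·v + (-59/32) = 0
  disc = (17/20)² − 4·(1/2)·(-59/32) = 441/100 ; √disc = 21/10
  v_R = (−(17/20) + 21/10) / (2·(1/2)) = 5/4 m/s
check:
braking lasts T_s = (5/4)/1 = 1.2500 s
robot in T_r: 1.2500·0.2500 = 0.3125 m
robot under decel: 1.2500²/(2·1.0000) = 0.7812 m
human closes 0.6000·1.5000 = 0.9000 m
C+Z_d+Z_r = 0.0600+0.0000+0.0600 = 0.1200 m
sum ≈ 0.3125+0.7812+0.9000+0.1200 ≈ 2.1138 m = S ✓

v_R_max = 5/4 m/s = 1.2500 m/s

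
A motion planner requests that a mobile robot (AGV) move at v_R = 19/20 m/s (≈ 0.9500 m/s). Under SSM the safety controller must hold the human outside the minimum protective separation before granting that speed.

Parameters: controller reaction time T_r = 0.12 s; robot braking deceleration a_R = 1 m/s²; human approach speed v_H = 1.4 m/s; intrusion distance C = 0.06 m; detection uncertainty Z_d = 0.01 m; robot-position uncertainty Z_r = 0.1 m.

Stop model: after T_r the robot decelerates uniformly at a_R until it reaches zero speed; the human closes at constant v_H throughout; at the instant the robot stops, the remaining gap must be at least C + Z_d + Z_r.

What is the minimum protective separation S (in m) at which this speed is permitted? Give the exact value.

S_min = 8933/4000 m = 2.2332 m

braking lasts T_s = (19/20)/1 = 0.9500 s
robot in T_r: 0.9500·0.1200 = 0.1140 m
robot covers 0.9500·0.9500 − ½·1.0000·0.9500² = 0.4512 m while stopping
human closes 1.4000·1.0700 = 1.4980 m
C+Z_d+Z_r = 0.0600+0.0100+0.1000 = 0.1700 m
S_min ≈ 0.1140+0.4512+1.4980+0.1700  ⇒  S_min = 8933/4000 m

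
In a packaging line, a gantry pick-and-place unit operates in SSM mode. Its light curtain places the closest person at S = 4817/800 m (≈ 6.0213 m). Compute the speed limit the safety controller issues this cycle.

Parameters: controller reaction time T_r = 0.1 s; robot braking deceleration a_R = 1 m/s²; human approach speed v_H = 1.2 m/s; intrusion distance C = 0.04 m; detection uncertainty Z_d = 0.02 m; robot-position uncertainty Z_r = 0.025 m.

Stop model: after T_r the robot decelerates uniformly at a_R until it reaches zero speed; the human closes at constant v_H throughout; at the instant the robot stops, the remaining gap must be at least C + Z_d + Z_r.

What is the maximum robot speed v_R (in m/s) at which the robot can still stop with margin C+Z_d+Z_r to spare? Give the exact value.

quadratic (1/2)·v² + (13/10)·v + (-4653/800) = 0
  disc = (13/10)² − 4·(1/2)·(-4653/800) = 5329/400 ; √disc = 73/20
  v_R = (−(13/10) + 73/20) / (2·(1/2)) = 47/20 m/s
check:
stop time T_s = (47/20)/1 = 2.3500 s
reaction-phase robot travel = 2.3500·0.1000 = 0.2350 m
robot under decel: 2.3500²/(2·1.0000) = 2.7612 m
person approaches 1.2000·(0.1000+2.3500) = 2.9400 m
C+Z_d+Z_r = 0.0400+0.0200+0.0250 = 0.0850 m
sum ≈ 0.2350+2.7612+2.9400+0.0850 ≈ 6.0213 m = S ✓

v_R_max = 47/20 m/s = 2.3500 m/s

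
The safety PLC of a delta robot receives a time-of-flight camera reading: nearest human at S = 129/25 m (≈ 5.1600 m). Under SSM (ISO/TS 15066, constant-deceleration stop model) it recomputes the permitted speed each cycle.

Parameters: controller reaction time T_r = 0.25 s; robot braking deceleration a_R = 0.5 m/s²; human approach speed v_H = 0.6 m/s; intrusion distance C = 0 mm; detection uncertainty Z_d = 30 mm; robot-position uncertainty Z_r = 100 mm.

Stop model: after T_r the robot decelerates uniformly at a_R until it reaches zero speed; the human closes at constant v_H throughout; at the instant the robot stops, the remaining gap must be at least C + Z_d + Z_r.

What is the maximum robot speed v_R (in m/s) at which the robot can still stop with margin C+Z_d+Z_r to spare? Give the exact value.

v_R_max = 8/5 m/s = 1.6000 m/s

quadratic (1)·v² + (29/20)·v + (-122/25) = 0
  disc = (29/20)² − 4·(1)·(-122/25) = 8649/400 ; √disc = 93/20
  v_R = (−(29/20) + 93/20) / (2·(1)) = 8/5 m/s
check:
braking lasts T_s = (8/5)/(1/2) = 3.2000 s
robot in T_r: 1.6000·0.2500 = 0.4000 m
robot under decel: 1.6000²/(2·0.5000) = 2.5600 m
person approaches 0.6000·(0.2500+3.2000) = 2.0700 m
margins: 0.0000+0.0300+0.1000 = 0.1300 m
sum ≈ 0.4000+2.5600+2.0700+0.1300 ≈ 5.1600 m = S ✓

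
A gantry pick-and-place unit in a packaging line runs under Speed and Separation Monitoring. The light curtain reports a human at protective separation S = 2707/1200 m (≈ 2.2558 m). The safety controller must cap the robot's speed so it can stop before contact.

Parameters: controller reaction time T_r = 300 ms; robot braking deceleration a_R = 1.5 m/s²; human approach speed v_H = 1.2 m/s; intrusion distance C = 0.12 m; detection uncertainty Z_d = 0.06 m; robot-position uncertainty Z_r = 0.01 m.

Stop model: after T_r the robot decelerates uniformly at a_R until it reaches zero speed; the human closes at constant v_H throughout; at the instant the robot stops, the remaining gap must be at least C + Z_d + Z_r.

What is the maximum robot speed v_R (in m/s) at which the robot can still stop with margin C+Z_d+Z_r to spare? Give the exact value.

v_R_max = 23/20 m/s = 1.1500 m/s

collect terms ⇒ (1/3)·v_R² + (11/10)·v_R + (-2047/1200) = 0
  disc = (11/10)² − 4·(1/3)·(-2047/1200) = 784/225 ; √disc = 28/15
  v_R = (−(11/10) + 28/15) / (2·(1/3)) = 23/20 m/s
check:
T_s = v_R/a_R = (23/20)/(3/2) = 0.7667 s
reaction-phase robot travel = 1.1500·0.3000 = 0.3450 m
braking distance = 1.1500²/(2·1.5000) = 0.4408 m
person approaches 1.2000·(0.3000+0.7667) = 1.2800 m
C+Z_d+Z_r = 0.1200+0.0600+0.0100 = 0.1900 m
sum ≈ 0.3450+0.4408+1.2800+0.1900 ≈ 2.2558 m = S ✓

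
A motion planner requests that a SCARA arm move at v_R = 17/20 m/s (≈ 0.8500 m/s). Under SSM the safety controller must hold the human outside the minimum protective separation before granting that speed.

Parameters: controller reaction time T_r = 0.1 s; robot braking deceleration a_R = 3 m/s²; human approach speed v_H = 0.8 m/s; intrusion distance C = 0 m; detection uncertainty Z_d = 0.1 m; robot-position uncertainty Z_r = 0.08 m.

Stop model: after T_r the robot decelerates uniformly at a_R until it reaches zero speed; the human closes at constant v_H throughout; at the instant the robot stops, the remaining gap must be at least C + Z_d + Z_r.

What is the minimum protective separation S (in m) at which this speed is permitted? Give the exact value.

stop time T_s = (17/20)/3 = 0.2833 s
reaction-phase robot travel = 0.8500·0.1000 = 0.0850 m
robot covers 0.8500·0.2833 − ½·3.0000·0.2833² = 0.1204 m while stopping
person approaches 0.8000·(0.1000+0.2833) = 0.3067 m
margins: 0.0000+0.1000+0.0800 = 0.1800 m
S_min ≈ 0.0850+0.1204+0.3067+0.1800  ⇒  S_min = 1661/2400 m

S_min = 1661/2400 m = 0.6921 m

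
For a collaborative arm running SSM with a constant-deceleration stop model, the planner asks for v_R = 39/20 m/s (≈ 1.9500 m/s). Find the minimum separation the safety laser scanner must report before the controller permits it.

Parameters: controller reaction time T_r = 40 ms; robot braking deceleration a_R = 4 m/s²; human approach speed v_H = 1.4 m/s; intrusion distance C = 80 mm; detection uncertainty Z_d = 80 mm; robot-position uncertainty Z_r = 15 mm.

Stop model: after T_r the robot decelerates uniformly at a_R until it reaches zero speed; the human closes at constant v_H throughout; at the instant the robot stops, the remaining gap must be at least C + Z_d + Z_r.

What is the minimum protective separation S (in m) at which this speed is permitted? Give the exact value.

braking lasts T_s = (39/20)/4 = 0.4875 s
robot in T_r: 1.9500·0.0400 = 0.0780 m
robot under decel: 1.9500²/(2·4.0000) = 0.4753 m
human over T_r+T_s: 1.4000·(0.0400+0.4875) = 0.7385 m
C+Z_d+Z_r = 0.0800+0.0800+0.0150 = 0.1750 m
S_min ≈ 0.0780+0.4753+0.7385+0.1750  ⇒  S_min = 23469/16000 m

S_min = 23469/16000 m = 1.4668 m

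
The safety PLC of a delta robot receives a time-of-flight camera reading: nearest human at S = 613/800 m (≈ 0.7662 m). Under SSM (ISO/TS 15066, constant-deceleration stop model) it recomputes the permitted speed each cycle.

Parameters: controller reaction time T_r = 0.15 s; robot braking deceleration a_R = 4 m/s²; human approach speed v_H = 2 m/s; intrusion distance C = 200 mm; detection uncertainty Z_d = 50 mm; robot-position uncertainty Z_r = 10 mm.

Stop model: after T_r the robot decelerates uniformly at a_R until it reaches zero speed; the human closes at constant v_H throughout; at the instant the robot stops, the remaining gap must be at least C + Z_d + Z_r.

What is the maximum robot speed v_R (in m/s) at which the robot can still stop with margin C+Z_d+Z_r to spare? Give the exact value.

v_R_max = 3/10 m/s = 0.3000 m/s

collect terms ⇒ (1/8)·v_R² + (13/20)·v_R + (-33/160) = 0
  disc = (13/20)² − 4·(1/8)·(-33/160) = 841/1600 ; √disc = 29/40
  v_R = (−(13/20) + 29/40) / (2·(1/8)) = 3/10 m/s
check:
T_s = v_R/a_R = (3/10)/4 = 0.0750 s
robot covers v_R·T_r = 0.3000·0.1500 = 0.0450 m before braking
robot under decel: 0.3000²/(2·4.0000) = 0.0112 m
human closes 2.0000·0.2250 = 0.4500 m
margins: 0.2000+0.0500+0.0100 = 0.2600 m
sum ≈ 0.0450+0.0112+0.4500+0.2600 ≈ 0.7662 m = S ✓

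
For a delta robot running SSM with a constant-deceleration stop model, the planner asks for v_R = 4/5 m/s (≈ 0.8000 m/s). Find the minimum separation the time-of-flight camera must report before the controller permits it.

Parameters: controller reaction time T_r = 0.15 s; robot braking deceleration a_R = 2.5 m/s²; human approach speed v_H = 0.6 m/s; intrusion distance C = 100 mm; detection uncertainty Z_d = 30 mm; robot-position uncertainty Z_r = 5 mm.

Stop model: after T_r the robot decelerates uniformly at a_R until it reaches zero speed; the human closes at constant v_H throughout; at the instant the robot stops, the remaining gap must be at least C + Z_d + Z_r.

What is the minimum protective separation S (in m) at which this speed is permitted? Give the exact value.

T_s = v_R/a_R = (4/5)/(5/2) = 0.3200 s
reaction-phase robot travel = 0.8000·0.1500 = 0.1200 m
braking distance = 0.8000²/(2·2.5000) = 0.1280 m
human closes 0.6000·0.4700 = 0.2820 m
residual clearance needed = 0.1000+0.0300+0.0050 = 0.1350 m
S_min ≈ 0.1200+0.1280+0.2820+0.1350  ⇒  S_min = 133/200 m

S_min = 133/200 m = 0.6650 m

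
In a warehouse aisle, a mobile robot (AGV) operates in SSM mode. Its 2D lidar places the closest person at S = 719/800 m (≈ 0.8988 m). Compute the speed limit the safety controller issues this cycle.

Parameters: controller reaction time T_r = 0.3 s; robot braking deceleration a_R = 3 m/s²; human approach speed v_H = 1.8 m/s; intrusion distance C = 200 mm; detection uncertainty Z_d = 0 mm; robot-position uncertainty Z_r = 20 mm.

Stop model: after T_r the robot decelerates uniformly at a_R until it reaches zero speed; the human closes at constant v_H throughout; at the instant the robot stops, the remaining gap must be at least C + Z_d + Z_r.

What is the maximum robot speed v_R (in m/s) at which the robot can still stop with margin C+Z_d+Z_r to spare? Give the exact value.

at the boundary: (1/6)·v² + (9/10)·v + (-111/800) = 0
  disc = (9/10)² − 4·(1/6)·(-111/800) = 361/400 ; √disc = 19/20
  v_R = (−(9/10) + 19/20) / (2·(1/6)) = 3/20 m/s
check:
braking lasts T_s = (3/20)/3 = 0.0500 s
reaction-phase robot travel = 0.1500·0.3000 = 0.0450 m
braking distance = 0.1500²/(2·3.0000) = 0.0037 m
human closes 1.8000·0.3500 = 0.6300 m
margins: 0.2000+0.0000+0.0200 = 0.2200 m
sum ≈ 0.0450+0.0037+0.6300+0.2200 ≈ 0.8988 m = S ✓

v_R_max = 3/20 m/s = 0.1500 m/s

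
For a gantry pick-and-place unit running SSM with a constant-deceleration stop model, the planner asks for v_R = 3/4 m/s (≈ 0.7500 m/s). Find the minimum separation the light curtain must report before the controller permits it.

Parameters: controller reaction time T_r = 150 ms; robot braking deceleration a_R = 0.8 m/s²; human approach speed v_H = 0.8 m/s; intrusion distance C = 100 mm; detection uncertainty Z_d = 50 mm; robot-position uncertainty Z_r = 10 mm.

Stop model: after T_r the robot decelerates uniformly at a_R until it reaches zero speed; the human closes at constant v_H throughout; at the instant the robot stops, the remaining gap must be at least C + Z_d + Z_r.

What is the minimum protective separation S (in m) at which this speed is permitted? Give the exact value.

S_min = 4781/3200 m = 1.4941 m

stop time T_s = (3/4)/(4/5) = 0.9375 s
reaction-phase robot travel = 0.7500·0.1500 = 0.1125 m
robot under decel: 0.7500²/(2·0.8000) = 0.3516 m
human closes 0.8000·1.0875 = 0.8700 m
margins: 0.1000+0.0500+0.0100 = 0.1600 m
S_min ≈ 0.1125+0.3516+0.8700+0.1600  ⇒  S_min = 4781/3200 m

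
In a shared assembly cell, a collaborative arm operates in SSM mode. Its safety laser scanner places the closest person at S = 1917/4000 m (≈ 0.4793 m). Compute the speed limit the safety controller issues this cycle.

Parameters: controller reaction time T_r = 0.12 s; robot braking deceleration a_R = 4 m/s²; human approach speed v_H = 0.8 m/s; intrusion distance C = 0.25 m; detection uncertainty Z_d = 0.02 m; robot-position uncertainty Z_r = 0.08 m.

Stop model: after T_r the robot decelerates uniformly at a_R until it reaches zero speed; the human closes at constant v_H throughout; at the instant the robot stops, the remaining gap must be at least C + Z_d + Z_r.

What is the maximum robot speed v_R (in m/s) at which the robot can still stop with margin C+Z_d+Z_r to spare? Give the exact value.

v_R_max = 1/10 m/s = 0.1000 m/s

quadratic (1/8)·v² + (8/25)·v + (-133/4000) = 0
  disc = (8/25)² − 4·(1/8)·(-133/4000) = 4761/40000 ; √disc = 69/200
  v_R = (−(8/25) + 69/200) / (2·(1/8)) = 1/10 m/s
check:
braking lasts T_s = (1/10)/4 = 0.0250 s
reaction-phase robot travel = 0.1000·0.1200 = 0.0120 m
robot under decel: 0.1000²/(2·4.0000) = 0.0013 m
human over T_r+T_s: 0.8000·(0.1200+0.0250) = 0.1160 m
residual clearance needed = 0.2500+0.0200+0.0800 = 0.3500 m
sum ≈ 0.0120+0.0013+0.1160+0.3500 ≈ 0.4793 m = S ✓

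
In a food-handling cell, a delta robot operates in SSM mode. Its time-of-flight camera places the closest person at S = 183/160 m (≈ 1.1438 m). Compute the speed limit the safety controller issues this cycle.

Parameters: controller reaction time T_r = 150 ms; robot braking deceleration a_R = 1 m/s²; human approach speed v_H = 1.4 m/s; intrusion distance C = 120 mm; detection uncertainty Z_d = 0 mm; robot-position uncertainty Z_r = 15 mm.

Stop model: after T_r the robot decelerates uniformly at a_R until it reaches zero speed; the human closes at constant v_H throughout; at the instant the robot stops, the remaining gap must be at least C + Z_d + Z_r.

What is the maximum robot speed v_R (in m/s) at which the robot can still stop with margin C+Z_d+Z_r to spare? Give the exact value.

quadratic (1/2)·v² + (31/20)·v + (-639/800) = 0
  disc = (31/20)² − 4·(1/2)·(-639/800) = 4 ; √disc = 2
  v_R = (−(31/20) + 2) / (2·(1/2)) = 9/20 m/s
check:
stop time T_s = (9/20)/1 = 0.4500 s
robot covers v_R·T_r = 0.4500·0.1500 = 0.0675 m before braking
braking distance = 0.4500²/(2·1.0000) = 0.1013 m
person approaches 1.4000·(0.1500+0.4500) = 0.8400 m
margins: 0.1200+0.0000+0.0150 = 0.1350 m
sum ≈ 0.0675+0.1013+0.8400+0.1350 ≈ 1.1438 m = S ✓

v_R_max = 9/20 m/s = 0.4500 m/s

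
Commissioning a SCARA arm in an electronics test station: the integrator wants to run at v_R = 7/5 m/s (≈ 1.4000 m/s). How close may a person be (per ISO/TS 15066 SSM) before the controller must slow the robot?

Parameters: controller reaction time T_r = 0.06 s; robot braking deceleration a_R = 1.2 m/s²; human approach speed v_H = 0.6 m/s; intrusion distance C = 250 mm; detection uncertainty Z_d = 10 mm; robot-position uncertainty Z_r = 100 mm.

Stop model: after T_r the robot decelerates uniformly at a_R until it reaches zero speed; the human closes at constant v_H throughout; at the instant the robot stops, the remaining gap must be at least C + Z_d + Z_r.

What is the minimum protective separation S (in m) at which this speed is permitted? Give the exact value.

S_min = 599/300 m = 1.9967 m

stop time T_s = (7/5)/(6/5) = 1.1667 s
robot in T_r: 1.4000·0.0600 = 0.0840 m
robot covers 1.4000·1.1667 − ½·1.2000·1.1667² = 0.8167 m while stopping
human over T_r+T_s: 0.6000·(0.0600+1.1667) = 0.7360 m
margins: 0.2500+0.0100+0.1000 = 0.3600 m
S_min ≈ 0.0840+0.8167+0.7360+0.3600  ⇒  S_min = 599/300 m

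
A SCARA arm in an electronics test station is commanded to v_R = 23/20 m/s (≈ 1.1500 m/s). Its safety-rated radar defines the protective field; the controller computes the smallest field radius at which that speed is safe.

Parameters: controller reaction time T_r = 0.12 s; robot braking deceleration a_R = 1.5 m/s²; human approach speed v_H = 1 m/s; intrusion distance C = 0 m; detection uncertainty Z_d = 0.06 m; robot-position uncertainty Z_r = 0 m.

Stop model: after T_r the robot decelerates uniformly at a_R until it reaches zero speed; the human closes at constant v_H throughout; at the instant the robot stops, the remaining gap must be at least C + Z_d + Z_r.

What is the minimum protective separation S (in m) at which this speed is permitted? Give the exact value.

braking lasts T_s = (23/20)/(3/2) = 0.7667 s
robot in T_r: 1.1500·0.1200 = 0.1380 m
robot covers 1.1500·0.7667 − ½·1.5000·0.7667² = 0.4408 m while stopping
human closes 1.0000·0.8867 = 0.8867 m
C+Z_d+Z_r = 0.0000+0.0600+0.0000 = 0.0600 m
S_min ≈ 0.1380+0.4408+0.8867+0.0600  ⇒  S_min = 3051/2000 m

S_min = 3051/2000 m = 1.5255 m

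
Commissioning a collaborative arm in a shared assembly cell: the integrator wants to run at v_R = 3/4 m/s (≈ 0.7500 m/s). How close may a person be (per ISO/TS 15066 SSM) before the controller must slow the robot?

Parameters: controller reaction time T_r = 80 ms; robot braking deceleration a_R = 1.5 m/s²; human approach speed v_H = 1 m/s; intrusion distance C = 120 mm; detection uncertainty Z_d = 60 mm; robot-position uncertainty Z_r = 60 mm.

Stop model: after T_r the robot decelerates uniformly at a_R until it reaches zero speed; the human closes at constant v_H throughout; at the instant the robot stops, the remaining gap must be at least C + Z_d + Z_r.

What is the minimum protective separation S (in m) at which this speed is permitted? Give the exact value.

T_s = v_R/a_R = (3/4)/(3/2) = 0.5000 s
robot in T_r: 0.7500·0.0800 = 0.0600 m
robot under decel: 0.7500²/(2·1.5000) = 0.1875 m
person approaches 1.0000·(0.0800+0.5000) = 0.5800 m
margins: 0.1200+0.0600+0.0600 = 0.2400 m
S_min ≈ 0.0600+0.1875+0.5800+0.2400  ⇒  S_min = 427/400 m

S_min = 427/400 m = 1.0675 m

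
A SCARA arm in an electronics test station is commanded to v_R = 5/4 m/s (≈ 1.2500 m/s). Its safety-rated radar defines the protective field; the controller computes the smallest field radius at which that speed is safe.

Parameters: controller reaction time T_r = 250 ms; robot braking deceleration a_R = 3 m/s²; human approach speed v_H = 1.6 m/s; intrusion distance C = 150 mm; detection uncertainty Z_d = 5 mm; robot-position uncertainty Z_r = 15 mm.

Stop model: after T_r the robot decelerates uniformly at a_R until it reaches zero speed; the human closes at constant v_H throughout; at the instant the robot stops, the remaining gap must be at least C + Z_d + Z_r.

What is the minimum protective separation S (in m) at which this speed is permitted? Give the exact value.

T_s = v_R/a_R = (5/4)/3 = 0.4167 s
robot covers v_R·T_r = 1.2500·0.2500 = 0.3125 m before braking
robot under decel: 1.2500²/(2·3.0000) = 0.2604 m
person approaches 1.6000·(0.2500+0.4167) = 1.0667 m
margins: 0.1500+0.0050+0.0150 = 0.1700 m
S_min ≈ 0.3125+0.2604+1.0667+0.1700  ⇒  S_min = 4343/2400 m

S_min = 4343/2400 m = 1.8096 m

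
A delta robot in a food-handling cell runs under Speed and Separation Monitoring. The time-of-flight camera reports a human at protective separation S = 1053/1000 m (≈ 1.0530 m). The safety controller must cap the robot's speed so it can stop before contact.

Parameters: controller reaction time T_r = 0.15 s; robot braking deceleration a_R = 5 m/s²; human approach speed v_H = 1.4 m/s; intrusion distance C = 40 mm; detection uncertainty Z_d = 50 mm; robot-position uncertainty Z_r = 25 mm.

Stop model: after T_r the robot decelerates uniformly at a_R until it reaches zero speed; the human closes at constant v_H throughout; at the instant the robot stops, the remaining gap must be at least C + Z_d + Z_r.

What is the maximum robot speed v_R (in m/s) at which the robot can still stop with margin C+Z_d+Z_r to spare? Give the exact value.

v_R_max = 13/10 m/s = 1.3000 m/s

at the boundary: (1/10)·v² + (43/100)·v + (-91/125) = 0
  disc = (43/100)² − 4·(1/10)·(-91/125) = 4761/10000 ; √disc = 69/100
  v_R = (−(43/100) + 69/100) / (2·(1/10)) = 13/10 m/s
check:
braking lasts T_s = (13/10)/5 = 0.2600 s
reaction-phase robot travel = 1.3000·0.1500 = 0.1950 m
braking distance = 1.3000²/(2·5.0000) = 0.1690 m
human closes 1.4000·0.4100 = 0.5740 m
residual clearance needed = 0.0400+0.0500+0.0250 = 0.1150 m
sum ≈ 0.1950+0.1690+0.5740+0.1150 ≈ 1.0530 m = S ✓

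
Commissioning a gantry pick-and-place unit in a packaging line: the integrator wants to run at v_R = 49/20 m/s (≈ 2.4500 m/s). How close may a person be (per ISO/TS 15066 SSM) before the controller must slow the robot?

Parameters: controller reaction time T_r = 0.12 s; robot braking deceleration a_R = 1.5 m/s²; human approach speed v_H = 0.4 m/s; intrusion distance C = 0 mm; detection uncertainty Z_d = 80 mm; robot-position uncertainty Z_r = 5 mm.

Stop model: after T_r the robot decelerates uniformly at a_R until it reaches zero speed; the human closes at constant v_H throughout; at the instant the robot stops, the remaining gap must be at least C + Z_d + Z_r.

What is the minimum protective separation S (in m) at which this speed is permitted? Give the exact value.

S_min = 18487/6000 m = 3.0812 m

stop time T_s = (49/20)/(3/2) = 1.6333 s
robot in T_r: 2.4500·0.1200 = 0.2940 m
robot under decel: 2.4500²/(2·1.5000) = 2.0008 m
human closes 0.4000·1.7533 = 0.7013 m
C+Z_d+Z_r = 0.0000+0.0800+0.0050 = 0.0850 m
S_min ≈ 0.2940+2.0008+0.7013+0.0850  ⇒  S_min = 18487/6000 m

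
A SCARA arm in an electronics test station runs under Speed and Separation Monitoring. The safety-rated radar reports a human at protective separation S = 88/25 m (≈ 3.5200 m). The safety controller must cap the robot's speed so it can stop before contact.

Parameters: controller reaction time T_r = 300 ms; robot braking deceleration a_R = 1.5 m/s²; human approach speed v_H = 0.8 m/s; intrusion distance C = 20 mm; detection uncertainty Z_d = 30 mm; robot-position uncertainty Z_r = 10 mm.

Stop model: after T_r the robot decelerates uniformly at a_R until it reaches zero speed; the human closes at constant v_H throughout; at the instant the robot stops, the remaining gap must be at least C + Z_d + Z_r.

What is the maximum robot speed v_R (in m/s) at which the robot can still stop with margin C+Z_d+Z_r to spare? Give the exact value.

collect terms ⇒ (1/3)·v_R² + (5/6)·v_R + (-161/50) = 0
  disc = (5/6)² − 4·(1/3)·(-161/50) = 4489/900 ; √disc = 67/30
  v_R = (−(5/6) + 67/30) / (2·(1/3)) = 21/10 m/s
check:
T_s = v_R/a_R = (21/10)/(3/2) = 1.4000 s
reaction-phase robot travel = 2.1000·0.3000 = 0.6300 m
robot under decel: 2.1000²/(2·1.5000) = 1.4700 m
human closes 0.8000·1.7000 = 1.3600 m
margins: 0.0200+0.0300+0.0100 = 0.0600 m
sum ≈ 0.6300+1.4700+1.3600+0.0600 ≈ 3.5200 m = S ✓

v_R_max = 21/10 m/s = 2.1000 m/s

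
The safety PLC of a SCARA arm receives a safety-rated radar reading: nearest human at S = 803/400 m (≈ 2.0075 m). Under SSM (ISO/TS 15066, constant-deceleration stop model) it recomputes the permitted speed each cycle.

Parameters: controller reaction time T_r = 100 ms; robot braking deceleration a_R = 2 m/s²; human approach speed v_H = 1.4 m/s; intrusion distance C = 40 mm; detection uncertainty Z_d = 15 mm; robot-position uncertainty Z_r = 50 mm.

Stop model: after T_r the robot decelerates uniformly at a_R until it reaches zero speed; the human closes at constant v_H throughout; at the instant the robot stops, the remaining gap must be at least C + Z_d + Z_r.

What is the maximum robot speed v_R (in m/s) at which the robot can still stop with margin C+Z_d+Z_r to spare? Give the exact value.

v_R_max = 3/2 m/s = 1.5000 m/s

collect terms ⇒ (1/4)·v_R² + (4/5)·v_R + (-141/80) = 0
  disc = (4/5)² − 4·(1/4)·(-141/80) = 961/400 ; √disc = 31/20
  v_R = (−(4/5) + 31/20) / (2·(1/4)) = 3/2 m/s
check:
braking lasts T_s = (3/2)/2 = 0.7500 s
robot covers v_R·T_r = 1.5000·0.1000 = 0.1500 m before braking
robot under decel: 1.5000²/(2·2.0000) = 0.5625 m
person approaches 1.4000·(0.1000+0.7500) = 1.1900 m
margins: 0.0400+0.0150+0.0500 = 0.1050 m
sum ≈ 0.1500+0.5625+1.1900+0.1050 ≈ 2.0075 m = S ✓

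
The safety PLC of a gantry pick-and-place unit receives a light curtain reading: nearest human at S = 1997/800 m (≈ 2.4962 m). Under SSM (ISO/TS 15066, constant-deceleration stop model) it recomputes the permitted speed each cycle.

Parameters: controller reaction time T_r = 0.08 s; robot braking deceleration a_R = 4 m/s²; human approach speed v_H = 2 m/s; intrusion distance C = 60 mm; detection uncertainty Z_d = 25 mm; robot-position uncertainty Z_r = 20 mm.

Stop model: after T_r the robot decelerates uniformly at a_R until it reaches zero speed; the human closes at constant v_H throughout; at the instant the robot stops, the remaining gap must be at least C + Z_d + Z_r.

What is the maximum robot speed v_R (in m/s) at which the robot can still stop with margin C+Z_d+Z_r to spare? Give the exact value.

v_R_max = 5/2 m/s = 2.5000 m/s

at the boundary: (1/8)·v² + (29/50)·v + (-357/160) = 0
  disc = (29/50)² − 4·(1/8)·(-357/160) = 58081/40000 ; √disc = 241/200
  v_R = (−(29/50) + 241/200) / (2·(1/8)) = 5/2 m/s
check:
T_s = v_R/a_R = (5/2)/4 = 0.6250 s
reaction-phase robot travel = 2.5000·0.0800 = 0.2000 m
robot under decel: 2.5000²/(2·4.0000) = 0.7812 m
human over T_r+T_s: 2.0000·(0.0800+0.6250) = 1.4100 m
residual clearance needed = 0.0600+0.0250+0.0200 = 0.1050 m
sum ≈ 0.2000+0.7812+1.4100+0.1050 ≈ 2.4962 m = S ✓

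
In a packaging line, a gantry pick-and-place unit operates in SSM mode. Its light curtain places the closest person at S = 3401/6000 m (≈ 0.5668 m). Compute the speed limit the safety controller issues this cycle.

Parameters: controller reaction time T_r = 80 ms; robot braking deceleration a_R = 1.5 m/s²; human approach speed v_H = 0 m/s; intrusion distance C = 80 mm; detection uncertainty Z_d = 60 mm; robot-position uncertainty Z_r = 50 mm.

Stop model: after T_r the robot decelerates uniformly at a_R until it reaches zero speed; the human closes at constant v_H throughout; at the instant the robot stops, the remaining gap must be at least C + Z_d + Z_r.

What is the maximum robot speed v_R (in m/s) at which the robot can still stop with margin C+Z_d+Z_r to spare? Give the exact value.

quadratic (1/3)·v² + (2/25)·v + (-2261/6000) = 0
  disc = (2/25)² − 4·(1/3)·(-2261/6000) = 11449/22500 ; √disc = 107/150
  v_R = (−(2/25) + 107/150) / (2·(1/3)) = 19/20 m/s
check:
T_s = v_R/a_R = (19/20)/(3/2) = 0.6333 s
robot covers v_R·T_r = 0.9500·0.0800 = 0.0760 m before braking
robot covers 0.9500·0.6333 − ½·1.5000·0.6333² = 0.3008 m while stopping
human over T_r+T_s: 0.0000·(0.0800+0.6333) = 0.0000 m
C+Z_d+Z_r = 0.0800+0.0600+0.0500 = 0.1900 m
sum ≈ 0.0760+0.3008+0.0000+0.1900 ≈ 0.5668 m = S ✓

v_R_max = 19/20 m/s = 0.9500 m/s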